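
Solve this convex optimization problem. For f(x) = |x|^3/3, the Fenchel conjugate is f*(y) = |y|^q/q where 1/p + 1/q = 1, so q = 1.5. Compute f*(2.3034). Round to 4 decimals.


The conjugate exponent q satisfies 1/p + 1/q = 1.
p = 3, so q = 3/(3 - 1) = 1.5
|y|^q = 2.3034^1.5 = 3.4959
f*(2.3034) = 3.4959 / 1.5 = 2.3306


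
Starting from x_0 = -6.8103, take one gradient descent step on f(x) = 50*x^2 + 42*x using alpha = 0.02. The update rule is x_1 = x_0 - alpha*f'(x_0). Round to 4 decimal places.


We compute the gradient at x_0 and apply the update.
f'(x) = 100*x + 42
f'(-6.8103) = 100*-6.8103 + 42 = -639.03
x_1 = -6.8103 - 0.02*-639.03 = 5.9703


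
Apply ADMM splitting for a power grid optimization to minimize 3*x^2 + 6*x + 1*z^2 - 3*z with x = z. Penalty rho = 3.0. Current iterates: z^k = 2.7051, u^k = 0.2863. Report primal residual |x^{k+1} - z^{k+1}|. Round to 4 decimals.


ADMM iteration with rho = 3.0, z^k = 2.7051, u^k = 0.2863
Step 1: x-update.
Minimize 3*x^2 + 6*x + (3.0/2)*(x - 2.7051 + 0.2863)^2
FOC: (2*3 + 3.0)*x = -6 + 3.0*(2.7051 - 0.2863)
x^{k+1} = 0.1396
Step 2: z-update.
Minimize 1*z^2 - 3*z + (3.0/2)*(0.1396 - z + 0.2863)^2
FOC: (2*1 + 3.0)*z = 3 + 3.0*(0.1396 + 0.2863)
z^{k+1} = 0.8555
Step 3: u-update.
u^{k+1} = 0.2863 + 0.1396 - 0.8555 = -0.4296
Step 4: Primal residual = |0.1396 - 0.8555| = 0.7159


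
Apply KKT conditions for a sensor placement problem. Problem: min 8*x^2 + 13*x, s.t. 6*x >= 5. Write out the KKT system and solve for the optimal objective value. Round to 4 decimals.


Step 1: Try lambda = 0 (constraint inactive).
x_unc = -13/(2*8) = -0.8125
Check: 6*-0.8125 = -4.875 < 5 -- violated!
Step 2: Constraint must be active: 6*x = 5
x* = 5/6 = 0.8333 (rounded; the exact value 5/6 is used below)
lambda = (2*8*(5/6) + 13)/6 = 4.3889
Step 3: Compute optimal value.
f(x*) = 8*(5/6)^2 + 13*(5/6) = 16.3889


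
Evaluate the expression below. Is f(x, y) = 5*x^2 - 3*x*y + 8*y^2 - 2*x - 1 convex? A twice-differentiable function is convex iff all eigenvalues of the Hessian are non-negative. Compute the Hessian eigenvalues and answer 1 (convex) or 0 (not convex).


The Hessian of f(x,y) = 5*x^2 - 3*x*y + 8*y^2 - 2*x - 1 is:
H = [[10, -3], [-3, 16]]
Trace = 10 + 16 = 26
Determinant = 10*16 - (-3)^2 = 151
Discriminant = (26)^2 - 4*151 = 72.0
Eigenvalues: lambda_1 = 8.7574, lambda_2 = 17.2426
The function is convex.

1


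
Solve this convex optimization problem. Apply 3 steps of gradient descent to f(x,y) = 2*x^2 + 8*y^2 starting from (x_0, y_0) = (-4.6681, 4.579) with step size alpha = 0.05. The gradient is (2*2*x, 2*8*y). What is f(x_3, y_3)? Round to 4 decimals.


Gradient descent on f(x,y) = 2*x^2 + 8*y^2.
Starting point: (-4.6681, 4.579), alpha = 0.05
Step 1: grad_x = 2*2*-4.6681 = -18.6724, grad_y = 2*8*4.579 = 73.264
  x_1 = -4.6681 - 0.05*-18.6724 = -3.7345
  y_1 = 4.579 - 0.05*73.264 = 0.9158
Step 2: grad_x = 2*2*-3.7345 = -14.9379, grad_y = 2*8*0.9158 = 14.6528
  x_2 = -3.7345 - 0.05*-14.9379 = -2.9876
  y_2 = 0.9158 - 0.05*14.6528 = 0.1832
Step 3: grad_x = 2*2*-2.9876 = -11.9503, grad_y = 2*8*0.1832 = 2.9306
  x_3 = -2.9876 - 0.05*-11.9503 = -2.3901
  y_3 = 0.1832 - 0.05*2.9306 = 0.0366
f(-2.3901, 0.0366) = 2*(-2.3901)^2 + 8*0.0366^2 = 11.4356


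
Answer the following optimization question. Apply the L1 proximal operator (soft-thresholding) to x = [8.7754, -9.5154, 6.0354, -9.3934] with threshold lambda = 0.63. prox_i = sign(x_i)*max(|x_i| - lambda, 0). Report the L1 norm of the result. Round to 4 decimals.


Soft-thresholding with lambda = 0.63:
prox(8.7754) = sign(8.7754)*max(|8.7754| - 0.63, 0) = 8.1454
prox(-9.5154) = sign(-9.5154)*max(|-9.5154| - 0.63, 0) = -8.8854
prox(6.0354) = sign(6.0354)*max(|6.0354| - 0.63, 0) = 5.4054
prox(-9.3934) = sign(-9.3934)*max(|-9.3934| - 0.63, 0) = -8.7634
prox(x) = [8.1454, -8.8854, 5.4054, -8.7634]
||prox(x)||_1 = 8.1454 + 8.8854 + 5.4054 + 8.7634 = 31.1996


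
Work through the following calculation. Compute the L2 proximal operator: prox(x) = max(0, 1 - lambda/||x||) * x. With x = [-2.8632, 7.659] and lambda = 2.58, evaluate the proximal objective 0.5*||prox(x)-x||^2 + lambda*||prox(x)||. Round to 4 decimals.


Step 1: Compute ||x||.
||x|| = 8.1767
Step 2: Compute scaling factor.
scale = max(0, 1 - 2.58/8.1767) = 0.6845
Step 3: prox(x) = [-1.9598, 5.2423]
||prox(x)|| = 5.5967
Step 4: Proximal objective.
0.5*||prox-x||^2 = 3.3282
lambda*||prox|| = 14.4395
Total = 17.7677


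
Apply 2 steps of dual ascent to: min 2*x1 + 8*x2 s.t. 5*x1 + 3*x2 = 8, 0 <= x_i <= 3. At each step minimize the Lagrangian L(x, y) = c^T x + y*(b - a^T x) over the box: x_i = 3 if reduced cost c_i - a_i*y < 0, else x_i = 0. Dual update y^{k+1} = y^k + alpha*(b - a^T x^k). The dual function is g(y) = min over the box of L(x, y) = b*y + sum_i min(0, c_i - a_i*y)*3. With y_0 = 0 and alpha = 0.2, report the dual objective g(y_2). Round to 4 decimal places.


Dual ascent for LP: min 2*x1 + 8*x2, 5*x1 + 3*x2 = 8, 0 <= x_i <= 3
Step 1: y^k = 0.0, reduced costs: (2.0, 8.0)
  x^k = (0.0, 0.0), subgradient = b - a^T x = 8.0
  y^{k+1} = 0.0 + 0.2*8.0 = 1.6
Step 2: y^k = 1.6, reduced costs: (-6.0, 3.2)
  x^k = (3.0, 0.0), subgradient = b - a^T x = -7.0
  y^{k+1} = 1.6 + 0.2*-7.0 = 0.2
Dual objective at y_2 = 0.2: reduced costs (1.0, 7.4), box minimizer x = (0.0, 0.0)
g(y_2) = b*y + (c1 - a1*y)*x1 + (c2 - a2*y)*x2 = 8*0.2 + 1.0*0.0 + 7.4*0.0 = 1.6 + 0.0 + 0.0 = 1.6


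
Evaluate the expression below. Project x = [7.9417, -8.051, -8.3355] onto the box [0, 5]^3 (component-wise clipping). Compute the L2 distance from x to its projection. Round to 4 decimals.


Project each component onto [0, 5].
clip(7.9417) = 5.0, clip(-8.051) = 0.0, clip(-8.3355) = 0.0
Projection = [5.0, 0.0, 0.0]
Squared diffs: [8.6536, 64.8186, 69.4806]
Distance = sqrt(142.9528) = 11.9563


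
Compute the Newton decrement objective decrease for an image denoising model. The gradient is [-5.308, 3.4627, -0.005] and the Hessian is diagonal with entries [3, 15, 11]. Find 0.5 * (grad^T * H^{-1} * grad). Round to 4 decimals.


Step 1: H is diagonal, so H^(-1) * g = [-1.7693, 0.2308, -0.0005].
Step 2: g^T H^(-1) g = sum_i g_i^2 / H_ii
  = (-5.308)^2/3 + (3.4627)^2/15 + (-0.005)^2/11
  = 9.3916 + 0.7994 + 0.0 = 10.191
Step 3: Objective decrease = 0.5 * g^T H^(-1) g = 5.0955


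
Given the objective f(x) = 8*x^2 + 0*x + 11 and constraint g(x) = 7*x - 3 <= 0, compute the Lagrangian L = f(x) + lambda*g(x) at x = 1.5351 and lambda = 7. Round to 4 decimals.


Step 1: Evaluate f(x).
f(1.5351) = 8*1.5351^2 + 0*1.5351 + 11 = 29.8523
Step 2: Evaluate g(x).
g(1.5351) = 7*1.5351 - 3 = 7.7457
Step 3: Compute Lagrangian.
L = 29.8523 + 7*7.7457 = 84.0722


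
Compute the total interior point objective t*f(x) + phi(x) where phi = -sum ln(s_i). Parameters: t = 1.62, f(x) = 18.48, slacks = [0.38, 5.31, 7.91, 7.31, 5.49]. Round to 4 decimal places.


Step 1: Compute log-barrier.
ln values: [-0.9676, 1.6696, 2.0681, 1.9892, 1.7029]
phi = -(-0.9676 + 1.6696 + 2.0681 + 1.9892 + 1.7029) = -6.4623
Step 2: Compute augmented objective.
t*f(x) = 1.62*18.48 = 29.9376
Total = 29.9376 - 6.4623 = 23.4753


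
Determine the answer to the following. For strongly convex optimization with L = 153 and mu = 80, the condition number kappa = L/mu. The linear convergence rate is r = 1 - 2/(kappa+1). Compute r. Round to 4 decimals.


Step 1: Compute the condition number.
kappa = L/mu = 153/80 = 1.9125
Step 2: Compute the convergence rate.
r = 1 - 2/(kappa + 1) = 1 - 2*mu/(L + mu) = (L - mu)/(L + mu) = 73/233 = 0.3133


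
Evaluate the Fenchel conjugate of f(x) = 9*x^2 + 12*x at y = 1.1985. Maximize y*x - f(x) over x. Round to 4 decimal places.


f*(y) = sup_x {y*x - a*x^2 - b*x} = sup_x {(y-b)*x - a*x^2}
FOC: (y - b) - 2a*x = 0 => x* = (y - b)/(2a)
x* = (1.1985 - 12)/(2*9) = -0.6001
f*(1.1985) = (y-b)^2/(4a) = (1.1985 - 12)^2/(4*9)
= 116.6724/36 = 3.2409


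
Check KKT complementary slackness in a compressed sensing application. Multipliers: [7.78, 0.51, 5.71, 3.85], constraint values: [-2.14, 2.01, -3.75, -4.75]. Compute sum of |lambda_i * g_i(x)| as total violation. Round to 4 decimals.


KKT complementary slackness check:
lambda_1 * g_1 = 7.78 * -2.14 = -16.6492
lambda_2 * g_2 = 0.51 * 2.01 = 1.0251
lambda_3 * g_3 = 5.71 * -3.75 = -21.4125
lambda_4 * g_4 = 3.85 * -4.75 = -18.2875
Total violation = 16.6492 + 1.0251 + 21.4125 + 18.2875 = 57.3743


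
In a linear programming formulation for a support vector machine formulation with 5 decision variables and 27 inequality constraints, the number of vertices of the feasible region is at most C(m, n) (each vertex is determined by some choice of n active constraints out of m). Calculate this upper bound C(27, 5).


Each vertex corresponds to some choice of n active constraints out of m, so the number of vertices is at most C(m, n) = m! / (n!(m-n)!).
m = 27, n = 5
Numerator: 27 * 26 * 25 * 24 * 23
Denominator: 5! = 120
C(27, 5) = 80730


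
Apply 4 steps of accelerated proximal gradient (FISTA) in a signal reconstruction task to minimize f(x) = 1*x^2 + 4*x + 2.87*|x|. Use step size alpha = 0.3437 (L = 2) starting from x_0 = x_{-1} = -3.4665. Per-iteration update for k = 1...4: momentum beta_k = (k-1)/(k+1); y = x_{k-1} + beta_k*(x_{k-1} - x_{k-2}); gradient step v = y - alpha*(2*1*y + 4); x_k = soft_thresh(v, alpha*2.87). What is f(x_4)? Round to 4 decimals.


FISTA on f(x) = 1*x^2 + 4*x + 2.87*|x|
L = 2, alpha = 0.3437
Iteration 1: beta = 0.0, y = -3.4665 + 0.0*(-3.4665 + 3.4665) = -3.4665
  grad(y) = -2.933, v = y - alpha*grad = -2.4584
  prox(v) = soft_thresh(-2.4584, 0.9864) = -1.472
Iteration 2: beta = 0.3333, y = -1.472 + 0.3333*(-1.472 + 3.4665) = -0.8072
  grad(y) = 2.3856, v = y - alpha*grad = -1.6271
  prox(v) = soft_thresh(-1.6271, 0.9864) = -0.6407
Iteration 3: beta = 0.5, y = -0.6407 + 0.5*(-0.6407 + 1.472) = -0.2251
  grad(y) = 3.5499, v = y - alpha*grad = -1.4452
  prox(v) = soft_thresh(-1.4452, 0.9864) = -0.4587
Iteration 4: beta = 0.6, y = -0.4587 + 0.6*(-0.4587 + 0.6407) = -0.3495
  grad(y) = 3.3009, v = y - alpha*grad = -1.4841
  prox(v) = soft_thresh(-1.4841, 0.9864) = -0.4977
f(x_4) = 1*(-0.4977)^2 + 4*(-0.4977) + 2.87*|-0.4977| = -0.3147


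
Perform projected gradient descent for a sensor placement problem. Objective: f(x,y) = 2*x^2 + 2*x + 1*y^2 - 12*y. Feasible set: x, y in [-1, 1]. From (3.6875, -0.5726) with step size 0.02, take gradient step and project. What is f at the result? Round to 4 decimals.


Step 1: Compute gradient at (3.6875, -0.5726).
grad_x = 2*2*3.6875 + 2 = 16.75
grad_y = 2*1*-0.5726 - 12 = -13.1452
Step 2: Gradient step.
x_raw = 3.6875 - 0.02*16.75 = 3.3525
y_raw = -0.5726 - 0.02*-13.1452 = -0.3097
Step 3: Project onto [-1, 1].
x_proj = clip(3.3525) = 1.0
y_proj = clip(-0.3097) = -0.3097
Step 4: Evaluate f.
f(1.0, -0.3097) = 7.8123


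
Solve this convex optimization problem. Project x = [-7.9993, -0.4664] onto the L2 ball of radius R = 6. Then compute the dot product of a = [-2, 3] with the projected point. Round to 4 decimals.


Step 1: Compute ||x|| (intermediates to 6 decimals).
||x|| = sqrt((-7.9993)^2 + (-0.4664)^2) = 8.012885
Step 2: Project.
Since ||x|| > R, scale = R/||x|| = 6/8.012885 = 0.748794, proj(x) = scale * x
proj(x) = [-5.989828, -0.349238]
Step 3: Dot product.
a^T * proj(x) = -2*(-5.989828) + 3*(-0.349238) = 10.9319


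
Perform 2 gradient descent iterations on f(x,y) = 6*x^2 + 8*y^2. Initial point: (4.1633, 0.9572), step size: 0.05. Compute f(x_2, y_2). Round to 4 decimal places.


Gradient descent on f(x,y) = 6*x^2 + 8*y^2.
Starting point: (4.1633, 0.9572), alpha = 0.05
Step 1: grad_x = 2*6*4.1633 = 49.9596, grad_y = 2*8*0.9572 = 15.3152
  x_1 = 4.1633 - 0.05*49.9596 = 1.6653
  y_1 = 0.9572 - 0.05*15.3152 = 0.1914
Step 2: grad_x = 2*6*1.6653 = 19.9838, grad_y = 2*8*0.1914 = 3.063
  x_2 = 1.6653 - 0.05*19.9838 = 0.6661
  y_2 = 0.1914 - 0.05*3.063 = 0.0383
f(0.6661, 0.0383) = 6*0.6661^2 + 8*0.0383^2 = 2.6741


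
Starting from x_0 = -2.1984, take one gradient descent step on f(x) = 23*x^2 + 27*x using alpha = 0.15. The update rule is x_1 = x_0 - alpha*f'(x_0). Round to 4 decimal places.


We compute the gradient at x_0 and apply the update.
f'(x) = 46*x + 27
f'(-2.1984) = 46*-2.1984 + 27 = -74.1264
x_1 = -2.1984 - 0.15*-74.1264 = 8.9206


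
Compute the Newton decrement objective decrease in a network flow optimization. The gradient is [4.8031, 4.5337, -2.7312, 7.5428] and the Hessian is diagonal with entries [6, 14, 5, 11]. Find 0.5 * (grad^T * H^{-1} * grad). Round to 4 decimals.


Step 1: H is diagonal, so H^(-1) * g = [0.8005, 0.3238, -0.5462, 0.6857].
Step 2: g^T H^(-1) g = sum_i g_i^2 / H_ii
  = (4.8031)^2/6 + (4.5337)^2/14 + (-2.7312)^2/5 + (7.5428)^2/11
  = 3.845 + 1.4682 + 1.4919 + 5.1722 = 11.9772
Step 3: Objective decrease = 0.5 * g^T H^(-1) g = 5.9886


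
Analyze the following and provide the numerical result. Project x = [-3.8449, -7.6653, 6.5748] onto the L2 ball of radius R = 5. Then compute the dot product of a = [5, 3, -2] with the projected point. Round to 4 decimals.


Step 1: Compute ||x|| (intermediates to 6 decimals).
||x|| = sqrt((-3.8449)^2 + (-7.6653)^2 + 6.5748^2) = 10.805928
Step 2: Project.
Since ||x|| > R, scale = R/||x|| = 5/10.805928 = 0.462709, proj(x) = scale * x
proj(x) = [-1.77907, -3.546803, 3.042219]
Step 3: Dot product.
a^T * proj(x) = 5*(-1.77907) + 3*(-3.546803) - 2*3.042219 = -25.6202


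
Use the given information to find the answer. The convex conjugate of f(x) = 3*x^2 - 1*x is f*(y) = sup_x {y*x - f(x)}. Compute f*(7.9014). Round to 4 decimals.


f*(y) = sup_x {y*x - a*x^2 - b*x} = sup_x {(y-b)*x - a*x^2}
FOC: (y - b) - 2a*x = 0 => x* = (y - b)/(2a)
x* = (7.9014 + 1)/(2*3) = 1.4836
f*(7.9014) = (y-b)^2/(4a) = (7.9014 + 1)^2/(4*3)
= 79.2349/12 = 6.6029


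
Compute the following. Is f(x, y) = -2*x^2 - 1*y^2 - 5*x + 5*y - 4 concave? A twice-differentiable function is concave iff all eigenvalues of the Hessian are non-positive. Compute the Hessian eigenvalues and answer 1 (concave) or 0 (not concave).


The Hessian of f(x,y) = -2*x^2 - 1*y^2 - 5*x + 5*y - 4 is:
H = [[-4, 0], [0, -2]]
Trace = -4 - 2 = -6
Determinant = -4*-2 - (0)^2 = 8
Discriminant = (-6)^2 - 4*8 = 4.0
Eigenvalues: lambda_1 = -4.0, lambda_2 = -2.0
The function is concave.

1


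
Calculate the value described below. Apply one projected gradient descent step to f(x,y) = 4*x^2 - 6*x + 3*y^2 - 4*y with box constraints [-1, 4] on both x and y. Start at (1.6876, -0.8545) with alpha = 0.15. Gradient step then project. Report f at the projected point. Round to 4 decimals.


Step 1: Compute gradient at (1.6876, -0.8545).
grad_x = 2*4*1.6876 - 6 = 7.5008
grad_y = 2*3*-0.8545 - 4 = -9.127
Step 2: Gradient step.
x_raw = 1.6876 - 0.15*7.5008 = 0.5625
y_raw = -0.8545 - 0.15*-9.127 = 0.5146
Step 3: Project onto [-1, 4].
x_proj = clip(0.5625) = 0.5625
y_proj = clip(0.5146) = 0.5146
Step 4: Evaluate f.
f(0.5625, 0.5146) = -3.3733


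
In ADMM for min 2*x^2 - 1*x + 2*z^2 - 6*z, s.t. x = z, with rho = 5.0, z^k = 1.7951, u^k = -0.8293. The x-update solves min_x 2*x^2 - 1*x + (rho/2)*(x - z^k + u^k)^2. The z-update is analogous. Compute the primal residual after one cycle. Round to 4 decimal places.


ADMM iteration with rho = 5.0, z^k = 1.7951, u^k = -0.8293
Step 1: x-update.
Minimize 2*x^2 - 1*x + (5.0/2)*(x - 1.7951 - 0.8293)^2
FOC: (2*2 + 5.0)*x = 1 + 5.0*(1.7951 + 0.8293)
x^{k+1} = 1.5691
Step 2: z-update.
Minimize 2*z^2 - 6*z + (5.0/2)*(1.5691 - z - 0.8293)^2
FOC: (2*2 + 5.0)*z = 6 + 5.0*(1.5691 - 0.8293)
z^{k+1} = 1.0777
Step 3: u-update.
u^{k+1} = -0.8293 + 1.5691 - 1.0777 = -0.3379
Step 4: Primal residual = |1.5691 - 1.0777| = 0.4914


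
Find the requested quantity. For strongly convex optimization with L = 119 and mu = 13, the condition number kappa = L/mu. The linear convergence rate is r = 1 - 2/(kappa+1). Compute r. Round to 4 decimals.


Step 1: Compute the condition number.
kappa = L/mu = 119/13 = 9.1538
Step 2: Compute the convergence rate.
r = 1 - 2/(kappa + 1) = 1 - 2*mu/(L + mu) = (L - mu)/(L + mu) = 106/132 = 0.803


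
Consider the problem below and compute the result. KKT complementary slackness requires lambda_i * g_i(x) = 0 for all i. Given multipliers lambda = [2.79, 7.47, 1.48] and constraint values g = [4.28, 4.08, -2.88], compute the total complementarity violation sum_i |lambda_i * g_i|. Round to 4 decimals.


KKT complementary slackness check:
lambda_1 * g_1 = 2.79 * 4.28 = 11.9412
lambda_2 * g_2 = 7.47 * 4.08 = 30.4776
lambda_3 * g_3 = 1.48 * -2.88 = -4.2624
Total violation = 11.9412 + 30.4776 + 4.2624 = 46.6812


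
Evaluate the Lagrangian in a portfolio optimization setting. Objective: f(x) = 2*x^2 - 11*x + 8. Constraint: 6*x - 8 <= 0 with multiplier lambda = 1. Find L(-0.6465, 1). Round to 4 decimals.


Step 1: Evaluate f(x).
f(-0.6465) = 2*(-0.6465)^2 - 11*(-0.6465) + 8 = 15.9474
Step 2: Evaluate g(x).
g(-0.6465) = 6*-0.6465 - 8 = -11.879
Step 3: Compute Lagrangian.
L = 15.9474 + 1*-11.879 = 4.0684


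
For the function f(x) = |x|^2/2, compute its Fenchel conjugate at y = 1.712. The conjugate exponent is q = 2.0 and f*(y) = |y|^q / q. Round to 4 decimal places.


The conjugate exponent q satisfies 1/p + 1/q = 1.
p = 2, so q = 2/(2 - 1) = 2.0
|y|^q = 1.712^2.0 = 2.9309
f*(1.712) = 2.9309 / 2.0 = 1.4655


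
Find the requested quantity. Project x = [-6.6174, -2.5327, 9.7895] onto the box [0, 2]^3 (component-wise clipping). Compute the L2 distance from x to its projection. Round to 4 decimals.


Project each component onto [0, 2].
clip(-6.6174) = 0.0, clip(-2.5327) = 0.0, clip(9.7895) = 2.0
Projection = [0.0, 0.0, 2.0]
Squared diffs: [43.79, 6.4146, 60.6763]
Distance = sqrt(110.8809) = 10.53


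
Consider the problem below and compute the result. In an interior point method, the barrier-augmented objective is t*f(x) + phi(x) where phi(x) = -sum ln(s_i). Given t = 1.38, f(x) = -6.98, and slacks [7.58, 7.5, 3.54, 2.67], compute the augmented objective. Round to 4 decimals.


Step 1: Compute log-barrier.
ln values: [2.0255, 2.0149, 1.2641, 0.9821]
phi = -(2.0255 + 2.0149 + 1.2641 + 0.9821) = -6.2866
Step 2: Compute augmented objective.
t*f(x) = 1.38*-6.98 = -9.6324
Total = -9.6324 - 6.2866 = -15.919


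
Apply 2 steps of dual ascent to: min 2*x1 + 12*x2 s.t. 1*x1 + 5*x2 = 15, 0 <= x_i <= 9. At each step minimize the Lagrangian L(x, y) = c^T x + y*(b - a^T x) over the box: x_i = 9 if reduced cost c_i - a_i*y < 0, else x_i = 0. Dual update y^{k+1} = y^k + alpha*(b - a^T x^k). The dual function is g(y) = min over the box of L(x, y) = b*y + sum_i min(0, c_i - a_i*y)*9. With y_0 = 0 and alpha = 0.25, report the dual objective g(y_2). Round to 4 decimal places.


Dual ascent for LP: min 2*x1 + 12*x2, 1*x1 + 5*x2 = 15, 0 <= x_i <= 9
Step 1: y^k = 0.0, reduced costs: (2.0, 12.0)
  x^k = (0.0, 0.0), subgradient = b - a^T x = 15.0
  y^{k+1} = 0.0 + 0.25*15.0 = 3.75
Step 2: y^k = 3.75, reduced costs: (-1.75, -6.75)
  x^k = (9.0, 9.0), subgradient = b - a^T x = -39.0
  y^{k+1} = 3.75 + 0.25*-39.0 = -6.0
Dual objective at y_2 = -6.0: reduced costs (8.0, 42.0), box minimizer x = (0.0, 0.0)
g(y_2) = b*y + (c1 - a1*y)*x1 + (c2 - a2*y)*x2 = 15*(-6.0) + 8.0*0.0 + 42.0*0.0 = -90.0 + 0.0 + 0.0 = -90.0


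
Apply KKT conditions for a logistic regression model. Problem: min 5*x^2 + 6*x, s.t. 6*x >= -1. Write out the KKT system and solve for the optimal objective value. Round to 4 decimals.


Step 1: Try lambda = 0 (constraint inactive).
x_unc = -6/(2*5) = -0.6
Check: 6*-0.6 = -3.6 < -1 -- violated!
Step 2: Constraint must be active: 6*x = -1
x* = -1/6 = -0.1667 (rounded; the exact value -1/6 is used below)
lambda = (2*5*(-1/6) + 6)/6 = 0.7222
Step 3: Compute optimal value.
f(x*) = 5*(-1/6)^2 + 6*(-1/6) = -0.8611


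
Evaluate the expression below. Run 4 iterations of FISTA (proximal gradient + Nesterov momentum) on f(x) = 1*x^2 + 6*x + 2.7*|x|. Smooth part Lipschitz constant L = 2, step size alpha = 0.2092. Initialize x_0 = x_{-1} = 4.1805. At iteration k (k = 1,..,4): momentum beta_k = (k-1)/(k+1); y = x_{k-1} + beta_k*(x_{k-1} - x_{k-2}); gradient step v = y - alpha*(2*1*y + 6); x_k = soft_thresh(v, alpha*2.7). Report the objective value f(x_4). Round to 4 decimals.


FISTA on f(x) = 1*x^2 + 6*x + 2.7*|x|
L = 2, alpha = 0.2092
Iteration 1: beta = 0.0, y = 4.1805 + 0.0*(4.1805 - 4.1805) = 4.1805
  grad(y) = 14.361, v = y - alpha*grad = 1.1762
  prox(v) = soft_thresh(1.1762, 0.5648) = 0.6113
Iteration 2: beta = 0.3333, y = 0.6113 + 0.3333*(0.6113 - 4.1805) = -0.5784
  grad(y) = 4.8432, v = y - alpha*grad = -1.5916
  prox(v) = soft_thresh(-1.5916, 0.5648) = -1.0267
Iteration 3: beta = 0.5, y = -1.0267 + 0.5*(-1.0267 - 0.6113) = -1.8458
  grad(y) = 2.3084, v = y - alpha*grad = -2.3287
  prox(v) = soft_thresh(-2.3287, 0.5648) = -1.7639
Iteration 4: beta = 0.6, y = -1.7639 + 0.6*(-1.7639 + 1.0267) = -2.2061
  grad(y) = 1.5877, v = y - alpha*grad = -2.5383
  prox(v) = soft_thresh(-2.5383, 0.5648) = -1.9735
f(x_4) = 1*(-1.9735)^2 + 6*(-1.9735) + 2.7*|-1.9735| = -2.6179


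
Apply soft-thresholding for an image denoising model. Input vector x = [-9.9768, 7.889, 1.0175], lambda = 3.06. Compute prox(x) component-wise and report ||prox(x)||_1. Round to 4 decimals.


Soft-thresholding with lambda = 3.06:
prox(-9.9768) = sign(-9.9768)*max(|-9.9768| - 3.06, 0) = -6.9168
prox(7.889) = sign(7.889)*max(|7.889| - 3.06, 0) = 4.829
prox(1.0175) = sign(1.0175)*max(|1.0175| - 3.06, 0) = 0.0
prox(x) = [-6.9168, 4.829, 0.0]
||prox(x)||_1 = 6.9168 + 4.829 + 0.0 = 11.7458


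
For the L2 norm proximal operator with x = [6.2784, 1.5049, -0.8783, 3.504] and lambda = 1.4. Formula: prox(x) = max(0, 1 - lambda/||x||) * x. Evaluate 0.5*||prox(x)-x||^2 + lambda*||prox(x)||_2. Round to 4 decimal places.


Step 1: Compute ||x||.
||x|| = 7.3981
Step 2: Compute scaling factor.
scale = max(0, 1 - 1.4/7.3981) = 0.8108
Step 3: prox(x) = [5.0903, 1.2201, -0.7121, 2.8409]
||prox(x)|| = 5.9981
Step 4: Proximal objective.
0.5*||prox-x||^2 = 0.98
lambda*||prox|| = 8.3973
Total = 9.3774


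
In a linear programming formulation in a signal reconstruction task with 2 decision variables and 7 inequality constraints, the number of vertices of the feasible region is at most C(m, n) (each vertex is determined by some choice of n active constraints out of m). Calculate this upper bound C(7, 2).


Each vertex corresponds to some choice of n active constraints out of m, so the number of vertices is at most C(m, n) = m! / (n!(m-n)!).
m = 7, n = 2
Numerator: 7 * 6
Denominator: 2! = 2
C(7, 2) = 21


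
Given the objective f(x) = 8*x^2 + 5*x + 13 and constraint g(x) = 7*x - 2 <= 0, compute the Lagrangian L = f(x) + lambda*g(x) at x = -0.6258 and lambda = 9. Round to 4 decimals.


Step 1: Evaluate f(x).
f(-0.6258) = 8*(-0.6258)^2 + 5*(-0.6258) + 13 = 13.004
Step 2: Evaluate g(x).
g(-0.6258) = 7*-0.6258 - 2 = -6.3806
Step 3: Compute Lagrangian.
L = 13.004 + 9*-6.3806 = -44.4214


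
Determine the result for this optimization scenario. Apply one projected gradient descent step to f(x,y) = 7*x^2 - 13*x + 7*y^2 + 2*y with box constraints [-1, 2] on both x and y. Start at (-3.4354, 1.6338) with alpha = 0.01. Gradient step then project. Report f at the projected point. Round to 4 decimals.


Step 1: Compute gradient at (-3.4354, 1.6338).
grad_x = 2*7*-3.4354 - 13 = -61.0956
grad_y = 2*7*1.6338 + 2 = 24.8732
Step 2: Gradient step.
x_raw = -3.4354 - 0.01*-61.0956 = -2.8244
y_raw = 1.6338 - 0.01*24.8732 = 1.3851
Step 3: Project onto [-1, 2].
x_proj = clip(-2.8244) = -1.0
y_proj = clip(1.3851) = 1.3851
Step 4: Evaluate f.
f(-1.0, 1.3851) = 36.199


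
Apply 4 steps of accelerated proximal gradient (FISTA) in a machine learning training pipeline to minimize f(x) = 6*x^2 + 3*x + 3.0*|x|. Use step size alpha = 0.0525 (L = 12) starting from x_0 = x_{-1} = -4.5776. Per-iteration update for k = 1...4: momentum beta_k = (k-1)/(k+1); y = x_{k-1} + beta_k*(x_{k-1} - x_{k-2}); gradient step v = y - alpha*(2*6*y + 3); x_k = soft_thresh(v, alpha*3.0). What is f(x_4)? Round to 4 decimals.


FISTA on f(x) = 6*x^2 + 3*x + 3.0*|x|
L = 12, alpha = 0.0525
Iteration 1: beta = 0.0, y = -4.5776 + 0.0*(-4.5776 + 4.5776) = -4.5776
  grad(y) = -51.9312, v = y - alpha*grad = -1.8512
  prox(v) = soft_thresh(-1.8512, 0.1575) = -1.6937
Iteration 2: beta = 0.3333, y = -1.6937 + 0.3333*(-1.6937 + 4.5776) = -0.7324
  grad(y) = -5.789, v = y - alpha*grad = -0.4285
  prox(v) = soft_thresh(-0.4285, 0.1575) = -0.271
Iteration 3: beta = 0.5, y = -0.271 + 0.5*(-0.271 + 1.6937) = 0.4404
  grad(y) = 8.2844, v = y - alpha*grad = 0.0054
  prox(v) = soft_thresh(0.0054, 0.1575) = 0.0
Iteration 4: beta = 0.6, y = 0.0 + 0.6*(0.0 + 0.271) = 0.1626
  grad(y) = 4.9512, v = y - alpha*grad = -0.0973
  prox(v) = soft_thresh(-0.0973, 0.1575) = 0.0
f(x_4) = 6*0.0^2 + 3*0.0 + 3.0*|0.0| = 0.0


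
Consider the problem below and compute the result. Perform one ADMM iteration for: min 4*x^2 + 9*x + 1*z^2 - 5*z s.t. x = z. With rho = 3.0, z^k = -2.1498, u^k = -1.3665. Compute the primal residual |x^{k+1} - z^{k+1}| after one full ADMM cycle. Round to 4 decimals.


ADMM iteration with rho = 3.0, z^k = -2.1498, u^k = -1.3665
Step 1: x-update.
Minimize 4*x^2 + 9*x + (3.0/2)*(x + 2.1498 - 1.3665)^2
FOC: (2*4 + 3.0)*x = -9 + 3.0*(-2.1498 + 1.3665)
x^{k+1} = -1.0318
Step 2: z-update.
Minimize 1*z^2 - 5*z + (3.0/2)*(-1.0318 - z - 1.3665)^2
FOC: (2*1 + 3.0)*z = 5 + 3.0*(-1.0318 - 1.3665)
z^{k+1} = -0.439
Step 3: u-update.
u^{k+1} = -1.3665 - 1.0318 + 0.439 = -1.9593
Step 4: Primal residual = |-1.0318 + 0.439| = 0.5928


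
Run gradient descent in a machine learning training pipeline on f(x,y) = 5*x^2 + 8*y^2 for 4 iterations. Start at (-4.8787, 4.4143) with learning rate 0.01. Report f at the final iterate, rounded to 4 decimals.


Gradient descent on f(x,y) = 5*x^2 + 8*y^2.
Starting point: (-4.8787, 4.4143), alpha = 0.01
Step 1: grad_x = 2*5*-4.8787 = -48.787, grad_y = 2*8*4.4143 = 70.6288
  x_1 = -4.8787 - 0.01*-48.787 = -4.3908
  y_1 = 4.4143 - 0.01*70.6288 = 3.708
Step 2: grad_x = 2*5*-4.3908 = -43.9083, grad_y = 2*8*3.708 = 59.3282
  x_2 = -4.3908 - 0.01*-43.9083 = -3.9517
  y_2 = 3.708 - 0.01*59.3282 = 3.1147
Step 3: grad_x = 2*5*-3.9517 = -39.5175, grad_y = 2*8*3.1147 = 49.8357
  x_3 = -3.9517 - 0.01*-39.5175 = -3.5566
  y_3 = 3.1147 - 0.01*49.8357 = 2.6164
Step 4: grad_x = 2*5*-3.5566 = -35.5657, grad_y = 2*8*2.6164 = 41.862
  x_4 = -3.5566 - 0.01*-35.5657 = -3.2009
  y_4 = 2.6164 - 0.01*41.862 = 2.1978
f(-3.2009, 2.1978) = 5*(-3.2009)^2 + 8*2.1978^2 = 89.8703


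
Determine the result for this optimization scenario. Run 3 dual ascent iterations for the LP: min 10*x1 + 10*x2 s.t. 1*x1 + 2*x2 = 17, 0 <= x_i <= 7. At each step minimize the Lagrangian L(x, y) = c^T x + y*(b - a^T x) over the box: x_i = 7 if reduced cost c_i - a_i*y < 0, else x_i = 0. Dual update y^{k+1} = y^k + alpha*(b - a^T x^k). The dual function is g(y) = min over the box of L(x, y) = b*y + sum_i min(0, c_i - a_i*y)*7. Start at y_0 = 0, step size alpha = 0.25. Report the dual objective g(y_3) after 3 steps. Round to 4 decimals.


Dual ascent for LP: min 10*x1 + 10*x2, 1*x1 + 2*x2 = 17, 0 <= x_i <= 7
Step 1: y^k = 0.0, reduced costs: (10.0, 10.0)
  x^k = (0.0, 0.0), subgradient = b - a^T x = 17.0
  y^{k+1} = 0.0 + 0.25*17.0 = 4.25
Step 2: y^k = 4.25, reduced costs: (5.75, 1.5)
  x^k = (0.0, 0.0), subgradient = b - a^T x = 17.0
  y^{k+1} = 4.25 + 0.25*17.0 = 8.5
Step 3: y^k = 8.5, reduced costs: (1.5, -7.0)
  x^k = (0.0, 7.0), subgradient = b - a^T x = 3.0
  y^{k+1} = 8.5 + 0.25*3.0 = 9.25
Dual objective at y_3 = 9.25: reduced costs (0.75, -8.5), box minimizer x = (0.0, 7.0)
g(y_3) = b*y + (c1 - a1*y)*x1 + (c2 - a2*y)*x2 = 17*9.25 + 0.75*0.0 + (-8.5)*7.0 = 157.25 + 0.0 - 59.5 = 97.75


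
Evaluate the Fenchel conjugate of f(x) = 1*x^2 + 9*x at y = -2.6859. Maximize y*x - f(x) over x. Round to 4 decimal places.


f*(y) = sup_x {y*x - a*x^2 - b*x} = sup_x {(y-b)*x - a*x^2}
FOC: (y - b) - 2a*x = 0 => x* = (y - b)/(2a)
x* = (-2.6859 - 9)/(2*1) = -5.843
f*(-2.6859) = (y-b)^2/(4a) = (-2.6859 - 9)^2/(4*1)
= 136.5603/4 = 34.1401


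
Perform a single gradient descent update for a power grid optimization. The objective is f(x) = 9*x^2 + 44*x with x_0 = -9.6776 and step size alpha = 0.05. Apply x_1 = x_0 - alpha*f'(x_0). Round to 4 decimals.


We compute the gradient at x_0 and apply the update.
f'(x) = 18*x + 44
f'(-9.6776) = 18*-9.6776 + 44 = -130.1968
x_1 = -9.6776 - 0.05*-130.1968 = -3.1678


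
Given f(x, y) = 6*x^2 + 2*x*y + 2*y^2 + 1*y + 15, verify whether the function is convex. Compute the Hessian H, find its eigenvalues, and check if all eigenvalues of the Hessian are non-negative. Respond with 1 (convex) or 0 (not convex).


The Hessian of f(x,y) = 6*x^2 + 2*x*y + 2*y^2 + 1*y + 15 is:
H = [[12, 2], [2, 4]]
Trace = 12 + 4 = 16
Determinant = 12*4 - (2)^2 = 44
Discriminant = (16)^2 - 4*44 = 80.0
Eigenvalues: lambda_1 = 3.5279, lambda_2 = 12.4721
The function is convex.

1


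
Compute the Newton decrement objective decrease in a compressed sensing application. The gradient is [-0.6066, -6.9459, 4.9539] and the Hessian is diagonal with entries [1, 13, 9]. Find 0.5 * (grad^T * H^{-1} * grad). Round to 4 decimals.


Step 1: H is diagonal, so H^(-1) * g = [-0.6066, -0.5343, 0.5504].
Step 2: g^T H^(-1) g = sum_i g_i^2 / H_ii
  = (-0.6066)^2/1 + (-6.9459)^2/13 + (4.9539)^2/9
  = 0.368 + 3.7112 + 2.7268 = 6.8059
Step 3: Objective decrease = 0.5 * g^T H^(-1) g = 3.403


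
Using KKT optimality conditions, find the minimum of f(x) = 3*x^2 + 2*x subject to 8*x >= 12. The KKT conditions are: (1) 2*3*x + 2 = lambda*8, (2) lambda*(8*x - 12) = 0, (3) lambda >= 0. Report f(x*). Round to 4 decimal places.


Step 1: Try lambda = 0 (constraint inactive).
x_unc = -2/(2*3) = -0.3333
Check: 8*-0.3333 = -2.6664 < 12 -- violated!
Step 2: Constraint must be active: 8*x = 12
x* = 12/8 = 1.5
lambda = (2*3*1.5 + 2)/8 = 1.375
Step 3: Compute optimal value.
f(x*) = 3*1.5^2 + 2*1.5 = 9.75


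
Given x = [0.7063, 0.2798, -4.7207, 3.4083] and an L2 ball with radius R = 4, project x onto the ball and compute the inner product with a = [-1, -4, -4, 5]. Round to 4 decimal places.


Step 1: Compute ||x|| (intermediates to 6 decimals).
||x|| = sqrt(0.7063^2 + 0.2798^2 + (-4.7207)^2 + 3.4083^2) = 5.871854
Step 2: Project.
Since ||x|| > R, scale = R/||x|| = 4/5.871854 = 0.681216, proj(x) = scale * x
proj(x) = [0.481143, 0.190604, -3.215816, 2.321788]
Step 3: Dot product.
a^T * proj(x) = -1*0.481143 - 4*0.190604 - 4*(-3.215816) + 5*2.321788 = 23.2286


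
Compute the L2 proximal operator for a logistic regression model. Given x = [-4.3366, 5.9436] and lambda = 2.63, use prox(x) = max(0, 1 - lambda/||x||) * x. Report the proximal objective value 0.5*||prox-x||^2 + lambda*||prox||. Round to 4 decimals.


Step 1: Compute ||x||.
||x|| = 7.3575
Step 2: Compute scaling factor.
scale = max(0, 1 - 2.63/7.3575) = 0.6425
Step 3: prox(x) = [-2.7864, 3.819]
||prox(x)|| = 4.7275
Step 4: Proximal objective.
0.5*||prox-x||^2 = 3.4585
lambda*||prox|| = 12.4333
Total = 15.8917


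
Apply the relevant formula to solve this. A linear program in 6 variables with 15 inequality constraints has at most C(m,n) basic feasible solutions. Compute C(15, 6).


Each vertex corresponds to some choice of n active constraints out of m, so the number of vertices is at most C(m, n) = m! / (n!(m-n)!).
m = 15, n = 6
Numerator: 15 * 14 * 13 * 12 * 11 * 10
Denominator: 6! = 720
C(15, 6) = 5005


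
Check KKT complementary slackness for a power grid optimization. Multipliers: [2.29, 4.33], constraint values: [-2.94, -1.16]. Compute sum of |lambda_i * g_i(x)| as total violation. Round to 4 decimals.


KKT complementary slackness check:
lambda_1 * g_1 = 2.29 * -2.94 = -6.7326
lambda_2 * g_2 = 4.33 * -1.16 = -5.0228
Total violation = 6.7326 + 5.0228 = 11.7554


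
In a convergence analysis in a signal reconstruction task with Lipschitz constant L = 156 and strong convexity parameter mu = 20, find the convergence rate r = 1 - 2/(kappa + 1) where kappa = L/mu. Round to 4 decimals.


Step 1: Compute the condition number.
kappa = L/mu = 156/20 = 7.8
Step 2: Compute the convergence rate.
r = 1 - 2/(kappa + 1) = 1 - 2*mu/(L + mu) = (L - mu)/(L + mu) = 136/176 = 0.7727


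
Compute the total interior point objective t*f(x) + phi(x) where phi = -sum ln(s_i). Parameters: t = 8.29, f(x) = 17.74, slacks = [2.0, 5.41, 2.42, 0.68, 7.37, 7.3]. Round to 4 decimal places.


Step 1: Compute log-barrier.
ln values: [0.6931, 1.6882, 0.8838, -0.3857, 1.9974, 1.9879]
phi = -(0.6931 + 1.6882 + 0.8838 - 0.3857 + 1.9974 + 1.9879) = -6.8648
Step 2: Compute augmented objective.
t*f(x) = 8.29*17.74 = 147.0646
Total = 147.0646 - 6.8648 = 140.1998


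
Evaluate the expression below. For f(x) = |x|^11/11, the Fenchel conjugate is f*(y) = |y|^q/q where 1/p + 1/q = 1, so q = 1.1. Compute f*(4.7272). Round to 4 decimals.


The conjugate exponent q satisfies 1/p + 1/q = 1.
p = 11, so q = 11/(11 - 1) = 1.1
|y|^q = 4.7272^1.1 = 5.5216
f*(4.7272) = 5.5216 / 1.1 = 5.0196


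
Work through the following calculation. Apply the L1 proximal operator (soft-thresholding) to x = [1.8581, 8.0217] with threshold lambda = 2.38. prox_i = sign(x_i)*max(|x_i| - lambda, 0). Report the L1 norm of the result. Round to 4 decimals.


Soft-thresholding with lambda = 2.38:
prox(1.8581) = sign(1.8581)*max(|1.8581| - 2.38, 0) = 0.0
prox(8.0217) = sign(8.0217)*max(|8.0217| - 2.38, 0) = 5.6417
prox(x) = [0.0, 5.6417]
||prox(x)||_1 = 0.0 + 5.6417 = 5.6417


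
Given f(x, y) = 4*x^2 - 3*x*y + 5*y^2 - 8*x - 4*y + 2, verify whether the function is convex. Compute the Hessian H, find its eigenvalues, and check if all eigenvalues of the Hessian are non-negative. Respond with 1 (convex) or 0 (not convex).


The Hessian of f(x,y) = 4*x^2 - 3*x*y + 5*y^2 - 8*x - 4*y + 2 is:
H = [[8, -3], [-3, 10]]
Trace = 8 + 10 = 18
Determinant = 8*10 - (-3)^2 = 71
Discriminant = (18)^2 - 4*71 = 40.0
Eigenvalues: lambda_1 = 5.8377, lambda_2 = 12.1623
The function is convex.

1


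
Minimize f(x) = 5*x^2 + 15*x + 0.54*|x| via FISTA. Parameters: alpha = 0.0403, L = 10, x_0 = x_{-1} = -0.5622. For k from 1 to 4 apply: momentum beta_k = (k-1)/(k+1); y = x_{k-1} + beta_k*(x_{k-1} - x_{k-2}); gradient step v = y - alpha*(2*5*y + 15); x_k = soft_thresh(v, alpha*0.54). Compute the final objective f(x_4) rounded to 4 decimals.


FISTA on f(x) = 5*x^2 + 15*x + 0.54*|x|
L = 10, alpha = 0.0403
Iteration 1: beta = 0.0, y = -0.5622 + 0.0*(-0.5622 + 0.5622) = -0.5622
  grad(y) = 9.378, v = y - alpha*grad = -0.9401
  prox(v) = soft_thresh(-0.9401, 0.0218) = -0.9184
Iteration 2: beta = 0.3333, y = -0.9184 + 0.3333*(-0.9184 + 0.5622) = -1.0371
  grad(y) = 4.629, v = y - alpha*grad = -1.2236
  prox(v) = soft_thresh(-1.2236, 0.0218) = -1.2019
Iteration 3: beta = 0.5, y = -1.2019 + 0.5*(-1.2019 + 0.9184) = -1.3436
  grad(y) = 1.5636, v = y - alpha*grad = -1.4067
  prox(v) = soft_thresh(-1.4067, 0.0218) = -1.3849
Iteration 4: beta = 0.6, y = -1.3849 + 0.6*(-1.3849 + 1.2019) = -1.4947
  grad(y) = 0.053, v = y - alpha*grad = -1.4968
  prox(v) = soft_thresh(-1.4968, 0.0218) = -1.4751
f(x_4) = 5*(-1.4751)^2 + 15*(-1.4751) + 0.54*|-1.4751| = -10.4504


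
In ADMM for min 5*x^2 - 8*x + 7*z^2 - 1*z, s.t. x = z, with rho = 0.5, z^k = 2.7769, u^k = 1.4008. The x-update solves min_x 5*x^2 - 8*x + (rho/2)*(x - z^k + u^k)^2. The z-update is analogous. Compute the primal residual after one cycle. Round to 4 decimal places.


ADMM iteration with rho = 0.5, z^k = 2.7769, u^k = 1.4008
Step 1: x-update.
Minimize 5*x^2 - 8*x + (0.5/2)*(x - 2.7769 + 1.4008)^2
FOC: (2*5 + 0.5)*x = 8 + 0.5*(2.7769 - 1.4008)
x^{k+1} = 0.8274
Step 2: z-update.
Minimize 7*z^2 - 1*z + (0.5/2)*(0.8274 - z + 1.4008)^2
FOC: (2*7 + 0.5)*z = 1 + 0.5*(0.8274 + 1.4008)
z^{k+1} = 0.1458
Step 3: u-update.
u^{k+1} = 1.4008 + 0.8274 - 0.1458 = 2.0824
Step 4: Primal residual = |0.8274 - 0.1458| = 0.6816


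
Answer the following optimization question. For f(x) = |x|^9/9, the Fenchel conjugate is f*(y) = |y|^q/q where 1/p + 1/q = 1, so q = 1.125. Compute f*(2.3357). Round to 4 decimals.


The conjugate exponent q satisfies 1/p + 1/q = 1.
p = 9, so q = 9/(9 - 1) = 1.125
|y|^q = 2.3357^1.125 = 2.597
f*(2.3357) = 2.597 / 1.125 = 2.3084


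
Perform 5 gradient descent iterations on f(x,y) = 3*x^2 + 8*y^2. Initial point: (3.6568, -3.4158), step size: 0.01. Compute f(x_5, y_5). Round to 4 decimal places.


Gradient descent on f(x,y) = 3*x^2 + 8*y^2.
Starting point: (3.6568, -3.4158), alpha = 0.01
Step 1: grad_x = 2*3*3.6568 = 21.9408, grad_y = 2*8*-3.4158 = -54.6528
  x_1 = 3.6568 - 0.01*21.9408 = 3.4374
  y_1 = -3.4158 - 0.01*-54.6528 = -2.8693
Step 2: grad_x = 2*3*3.4374 = 20.6244, grad_y = 2*8*-2.8693 = -45.9084
  x_2 = 3.4374 - 0.01*20.6244 = 3.2311
  y_2 = -2.8693 - 0.01*-45.9084 = -2.4102
Step 3: grad_x = 2*3*3.2311 = 19.3869, grad_y = 2*8*-2.4102 = -38.563
  x_3 = 3.2311 - 0.01*19.3869 = 3.0373
  y_3 = -2.4102 - 0.01*-38.563 = -2.0246
Step 4: grad_x = 2*3*3.0373 = 18.2237, grad_y = 2*8*-2.0246 = -32.3929
  x_4 = 3.0373 - 0.01*18.2237 = 2.855
  y_4 = -2.0246 - 0.01*-32.3929 = -1.7006
Step 5: grad_x = 2*3*2.855 = 17.1303, grad_y = 2*8*-1.7006 = -27.2101
  x_5 = 2.855 - 0.01*17.1303 = 2.6837
  y_5 = -1.7006 - 0.01*-27.2101 = -1.4285
f(2.6837, -1.4285) = 3*2.6837^2 + 8*(-1.4285)^2 = 37.9329


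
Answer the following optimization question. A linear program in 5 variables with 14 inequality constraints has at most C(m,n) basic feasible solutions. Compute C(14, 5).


Each vertex corresponds to some choice of n active constraints out of m, so the number of vertices is at most C(m, n) = m! / (n!(m-n)!).
m = 14, n = 5
Numerator: 14 * 13 * 12 * 11 * 10
Denominator: 5! = 120
C(14, 5) = 2002


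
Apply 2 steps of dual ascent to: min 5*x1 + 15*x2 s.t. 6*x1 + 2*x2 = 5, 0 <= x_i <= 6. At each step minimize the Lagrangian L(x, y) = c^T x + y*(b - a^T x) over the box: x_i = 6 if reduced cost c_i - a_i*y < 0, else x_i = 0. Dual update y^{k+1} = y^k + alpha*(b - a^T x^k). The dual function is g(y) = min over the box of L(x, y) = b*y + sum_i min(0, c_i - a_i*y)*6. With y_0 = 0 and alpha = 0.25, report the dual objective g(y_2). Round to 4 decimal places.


Dual ascent for LP: min 5*x1 + 15*x2, 6*x1 + 2*x2 = 5, 0 <= x_i <= 6
Step 1: y^k = 0.0, reduced costs: (5.0, 15.0)
  x^k = (0.0, 0.0), subgradient = b - a^T x = 5.0
  y^{k+1} = 0.0 + 0.25*5.0 = 1.25
Step 2: y^k = 1.25, reduced costs: (-2.5, 12.5)
  x^k = (6.0, 0.0), subgradient = b - a^T x = -31.0
  y^{k+1} = 1.25 + 0.25*-31.0 = -6.5
Dual objective at y_2 = -6.5: reduced costs (44.0, 28.0), box minimizer x = (0.0, 0.0)
g(y_2) = b*y + (c1 - a1*y)*x1 + (c2 - a2*y)*x2 = 5*(-6.5) + 44.0*0.0 + 28.0*0.0 = -32.5 + 0.0 + 0.0 = -32.5


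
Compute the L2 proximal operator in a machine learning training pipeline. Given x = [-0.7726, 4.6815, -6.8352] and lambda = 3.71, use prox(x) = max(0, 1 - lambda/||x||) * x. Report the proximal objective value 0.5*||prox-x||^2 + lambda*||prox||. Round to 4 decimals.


Step 1: Compute ||x||.
||x|| = 8.3207
Step 2: Compute scaling factor.
scale = max(0, 1 - 3.71/8.3207) = 0.5541
Step 3: prox(x) = [-0.4281, 2.5941, -3.7875]
||prox(x)|| = 4.6107
Step 4: Proximal objective.
0.5*||prox-x||^2 = 6.8821
lambda*||prox|| = 17.1057
Total = 23.9876


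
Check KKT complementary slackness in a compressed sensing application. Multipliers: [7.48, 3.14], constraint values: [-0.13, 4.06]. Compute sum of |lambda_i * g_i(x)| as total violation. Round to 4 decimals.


KKT complementary slackness check:
lambda_1 * g_1 = 7.48 * -0.13 = -0.9724
lambda_2 * g_2 = 3.14 * 4.06 = 12.7484
Total violation = 0.9724 + 12.7484 = 13.7208


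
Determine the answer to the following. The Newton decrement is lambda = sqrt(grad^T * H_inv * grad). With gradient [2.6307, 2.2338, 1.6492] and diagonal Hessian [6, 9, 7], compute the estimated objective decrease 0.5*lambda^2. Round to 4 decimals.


Step 1: H is diagonal, so H^(-1) * g = [0.4385, 0.2482, 0.2356].
Step 2: g^T H^(-1) g = sum_i g_i^2 / H_ii
  = (2.6307)^2/6 + (2.2338)^2/9 + (1.6492)^2/7
  = 1.1534 + 0.5544 + 0.3886 = 2.0964
Step 3: Objective decrease = 0.5 * g^T H^(-1) g = 1.0482


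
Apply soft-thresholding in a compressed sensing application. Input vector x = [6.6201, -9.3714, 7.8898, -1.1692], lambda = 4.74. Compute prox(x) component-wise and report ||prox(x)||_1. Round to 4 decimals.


Soft-thresholding with lambda = 4.74:
prox(6.6201) = sign(6.6201)*max(|6.6201| - 4.74, 0) = 1.8801
prox(-9.3714) = sign(-9.3714)*max(|-9.3714| - 4.74, 0) = -4.6314
prox(7.8898) = sign(7.8898)*max(|7.8898| - 4.74, 0) = 3.1498
prox(-1.1692) = sign(-1.1692)*max(|-1.1692| - 4.74, 0) = 0.0
prox(x) = [1.8801, -4.6314, 3.1498, 0.0]
||prox(x)||_1 = 1.8801 + 4.6314 + 3.1498 + 0.0 = 9.6613
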